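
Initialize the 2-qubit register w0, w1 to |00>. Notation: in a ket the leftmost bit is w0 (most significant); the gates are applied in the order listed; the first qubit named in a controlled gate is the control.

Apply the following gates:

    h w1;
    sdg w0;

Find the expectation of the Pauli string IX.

The expectation value of IX is 1.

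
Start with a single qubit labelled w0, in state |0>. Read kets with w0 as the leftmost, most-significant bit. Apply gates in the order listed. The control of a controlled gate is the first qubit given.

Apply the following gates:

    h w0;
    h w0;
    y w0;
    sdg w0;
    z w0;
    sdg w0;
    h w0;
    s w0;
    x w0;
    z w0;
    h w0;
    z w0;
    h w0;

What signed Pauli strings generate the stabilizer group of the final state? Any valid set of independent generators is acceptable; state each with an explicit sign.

One valid set of independent stabilizer generators is +Y (any independent generating set of the same group is equally correct).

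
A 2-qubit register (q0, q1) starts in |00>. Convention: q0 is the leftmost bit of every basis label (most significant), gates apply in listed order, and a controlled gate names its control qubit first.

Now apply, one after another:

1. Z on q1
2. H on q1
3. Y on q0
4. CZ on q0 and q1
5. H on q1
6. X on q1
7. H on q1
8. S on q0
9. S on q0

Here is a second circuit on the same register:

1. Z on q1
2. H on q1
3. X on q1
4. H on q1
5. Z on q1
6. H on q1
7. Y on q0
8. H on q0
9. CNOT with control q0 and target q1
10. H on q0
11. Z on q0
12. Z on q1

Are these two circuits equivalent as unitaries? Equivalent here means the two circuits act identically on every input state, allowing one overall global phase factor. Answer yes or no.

No: there is an input state on which the two circuits produce genuinely different outputs (not merely differing by a phase).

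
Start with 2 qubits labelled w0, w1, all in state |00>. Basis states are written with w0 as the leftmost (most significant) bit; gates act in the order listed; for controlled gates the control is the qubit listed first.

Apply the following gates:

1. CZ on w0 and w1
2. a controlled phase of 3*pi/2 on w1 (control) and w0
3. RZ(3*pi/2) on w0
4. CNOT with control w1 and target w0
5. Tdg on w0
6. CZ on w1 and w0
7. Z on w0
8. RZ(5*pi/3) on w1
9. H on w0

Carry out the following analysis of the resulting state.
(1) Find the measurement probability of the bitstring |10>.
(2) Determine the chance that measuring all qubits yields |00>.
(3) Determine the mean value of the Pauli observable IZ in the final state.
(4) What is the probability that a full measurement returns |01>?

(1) Outcome |10> occurs with probability 1/2.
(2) The probability of measuring |00> is 1/2.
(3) The expectation value of IZ is 1.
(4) A full measurement returns |01> with probability 0.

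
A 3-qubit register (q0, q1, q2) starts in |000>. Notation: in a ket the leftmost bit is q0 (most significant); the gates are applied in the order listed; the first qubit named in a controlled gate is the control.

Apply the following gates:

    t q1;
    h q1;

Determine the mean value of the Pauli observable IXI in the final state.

In the final state, IXI has expectation 1.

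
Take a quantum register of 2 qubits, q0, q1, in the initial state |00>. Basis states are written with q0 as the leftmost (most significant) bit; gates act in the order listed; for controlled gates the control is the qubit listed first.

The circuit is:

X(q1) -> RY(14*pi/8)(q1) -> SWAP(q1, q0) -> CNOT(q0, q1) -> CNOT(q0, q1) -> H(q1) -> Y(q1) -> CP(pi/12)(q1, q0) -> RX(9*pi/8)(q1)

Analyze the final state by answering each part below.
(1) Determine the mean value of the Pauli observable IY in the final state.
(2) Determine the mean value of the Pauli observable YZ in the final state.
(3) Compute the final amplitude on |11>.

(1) The expectation value of IY is -I*exp(I*pi/12)*sin(7*pi/16)**2/4 - sqrt(2)*I*exp(I*pi/12)*sin(7*pi/16)**2/8 - I*exp(-I*pi/12)*cos(7*pi/16)**2/4 - sqrt(2)*I*exp(-I*pi/12)*cos(7*pi/16)**2/8 + sqrt(2)*I*exp(I*pi/12)*cos(7*pi/16)**2/8 + I*exp(I*pi/12)*cos(7*pi/16)**2/4 + sqrt(2)*I*exp(-I*pi/12)*sin(7*pi/16)**2/8 + I*exp(-I*pi/12)*sin(7*pi/16)**2/4. Key observation: the block from step 4 through step 5 cancels to the identity and can be dropped.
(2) The expectation value of YZ is 2*sqrt(1/2 - sqrt(2)/4)*sqrt(sqrt(2)/4 + 1/2)*sin(7*pi/16)*cos(7*pi/16) - I*sqrt(1/2 - sqrt(2)/4)*sqrt(sqrt(2)/4 + 1/2)*exp(I*pi/12)*sin(7*pi/16)**2/2 - sqrt(1/2 - sqrt(2)/4)*sqrt(sqrt(2)/4 + 1/2)*exp(I*pi/12)*sin(7*pi/16)*cos(7*pi/16) - I*sqrt(1/2 - sqrt(2)/4)*sqrt(sqrt(2)/4 + 1/2)*exp(-I*pi/12)*cos(7*pi/16)**2/2 + I*sqrt(1/2 - sqrt(2)/4)*sqrt(sqrt(2)/4 + 1/2)*exp(I*pi/12)*cos(7*pi/16)**2/2 - sqrt(1/2 - sqrt(2)/4)*sqrt(sqrt(2)/4 + 1/2)*exp(-I*pi/12)*sin(7*pi/16)*cos(7*pi/16) + I*sqrt(1/2 - sqrt(2)/4)*sqrt(sqrt(2)/4 + 1/2)*exp(-I*pi/12)*sin(7*pi/16)**2/2.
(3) The amplitude on |11> is sqrt(2)*sqrt(sqrt(2)/4 + 1/2)*sin(7*pi/16)/2 + sqrt(2)*I*sqrt(sqrt(2)/4 + 1/2)*exp(I*pi/12)*cos(7*pi/16)/2.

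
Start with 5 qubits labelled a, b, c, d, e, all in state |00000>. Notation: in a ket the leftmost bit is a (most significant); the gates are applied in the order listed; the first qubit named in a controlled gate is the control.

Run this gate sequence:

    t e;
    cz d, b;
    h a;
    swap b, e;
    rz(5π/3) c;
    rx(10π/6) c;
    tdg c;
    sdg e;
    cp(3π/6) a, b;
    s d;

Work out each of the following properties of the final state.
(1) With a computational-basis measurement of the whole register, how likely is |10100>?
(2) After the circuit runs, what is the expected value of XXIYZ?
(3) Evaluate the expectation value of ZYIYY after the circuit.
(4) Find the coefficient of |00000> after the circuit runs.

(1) Outcome |10100> occurs with probability 1/8.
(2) In the final state, XXIYZ has expectation 0.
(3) The expectation value of ZYIYY is 0.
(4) The final state's coefficient on |00000> equals sqrt(6)*exp(I*pi/6)/4.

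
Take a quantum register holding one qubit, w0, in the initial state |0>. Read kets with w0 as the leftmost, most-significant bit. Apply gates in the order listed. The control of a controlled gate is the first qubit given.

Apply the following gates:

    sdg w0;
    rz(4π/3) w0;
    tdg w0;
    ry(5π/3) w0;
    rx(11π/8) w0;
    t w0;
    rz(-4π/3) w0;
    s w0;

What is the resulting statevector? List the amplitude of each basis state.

After the circuit, the state carries amplitude sqrt(3)*cos(5*pi/16)/2 - I*sin(5*pi/16)/2 on |0>, (cos(5*pi/16) - sqrt(3)*I*sin(5*pi/16))*exp(5*I*pi/12)/2 on |1>.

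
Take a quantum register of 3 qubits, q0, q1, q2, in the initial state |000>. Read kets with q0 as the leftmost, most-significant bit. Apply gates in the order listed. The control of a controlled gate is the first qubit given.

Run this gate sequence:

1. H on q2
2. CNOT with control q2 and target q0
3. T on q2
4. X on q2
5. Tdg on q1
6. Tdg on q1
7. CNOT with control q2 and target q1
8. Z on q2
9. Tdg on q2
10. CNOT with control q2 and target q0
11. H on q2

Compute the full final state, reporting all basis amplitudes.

The resulting statevector has amplitude 0 on |000>, 0 on |001>, 0 on |010>, 0 on |011>, exp(I*pi/4)/2 on |100>, exp(I*pi/4)/2 on |101>, exp(3*I*pi/4)/2 on |110>, -exp(3*I*pi/4)/2 on |111>.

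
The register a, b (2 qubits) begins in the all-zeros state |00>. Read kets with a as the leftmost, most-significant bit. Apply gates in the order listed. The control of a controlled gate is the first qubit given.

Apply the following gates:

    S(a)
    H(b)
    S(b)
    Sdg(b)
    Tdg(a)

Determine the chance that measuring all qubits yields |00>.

The probability of measuring |00> is 1/2. Key observation: the block from step 3 through step 4 cancels to the identity and can be dropped.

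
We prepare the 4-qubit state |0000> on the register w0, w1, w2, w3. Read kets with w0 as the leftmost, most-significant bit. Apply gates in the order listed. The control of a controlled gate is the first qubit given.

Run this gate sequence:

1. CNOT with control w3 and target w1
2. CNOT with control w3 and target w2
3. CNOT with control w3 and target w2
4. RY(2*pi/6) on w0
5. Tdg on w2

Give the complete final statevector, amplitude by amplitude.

The resulting statevector has amplitude sqrt(3)/2 on |0000>, 1/2 on |1000>, and 0 on every other basis state. Key observation: steps 2-3 multiply out to the identity, so the circuit reduces to the remaining gates.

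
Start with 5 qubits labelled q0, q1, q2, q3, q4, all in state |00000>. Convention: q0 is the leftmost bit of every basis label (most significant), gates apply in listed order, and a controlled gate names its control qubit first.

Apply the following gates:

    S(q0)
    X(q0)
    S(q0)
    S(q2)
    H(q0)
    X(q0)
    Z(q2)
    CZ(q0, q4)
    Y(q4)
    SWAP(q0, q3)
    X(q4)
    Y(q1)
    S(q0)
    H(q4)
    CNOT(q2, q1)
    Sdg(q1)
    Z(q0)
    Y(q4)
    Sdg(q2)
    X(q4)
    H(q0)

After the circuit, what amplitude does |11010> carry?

The final state's coefficient on |11010> equals -sqrt(2)*I/4.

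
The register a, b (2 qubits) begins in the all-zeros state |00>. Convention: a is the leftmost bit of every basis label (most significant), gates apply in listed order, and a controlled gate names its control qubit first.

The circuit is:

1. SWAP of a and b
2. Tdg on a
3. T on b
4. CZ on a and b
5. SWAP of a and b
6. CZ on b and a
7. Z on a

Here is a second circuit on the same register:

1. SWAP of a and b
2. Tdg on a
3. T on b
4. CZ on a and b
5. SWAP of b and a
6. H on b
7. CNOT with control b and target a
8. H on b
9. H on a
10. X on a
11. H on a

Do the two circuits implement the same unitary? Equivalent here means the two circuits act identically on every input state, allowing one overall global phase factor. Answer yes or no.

No: there is an input state on which the two circuits produce genuinely different outputs (not merely differing by a phase).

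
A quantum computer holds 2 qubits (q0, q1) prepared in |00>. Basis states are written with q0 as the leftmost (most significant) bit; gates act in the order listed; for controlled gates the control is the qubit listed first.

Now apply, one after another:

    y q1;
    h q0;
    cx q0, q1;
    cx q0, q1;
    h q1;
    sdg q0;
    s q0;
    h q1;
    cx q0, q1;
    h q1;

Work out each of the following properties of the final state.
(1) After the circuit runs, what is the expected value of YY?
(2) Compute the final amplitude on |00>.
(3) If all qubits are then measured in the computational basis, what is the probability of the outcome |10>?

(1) The expectation value of YY is -1. Key observation: gates 4-9 undo each other exactly, leaving only the rest of the circuit to track.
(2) |00> carries amplitude I/2 in the final state.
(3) A full measurement returns |10> with probability 1/4.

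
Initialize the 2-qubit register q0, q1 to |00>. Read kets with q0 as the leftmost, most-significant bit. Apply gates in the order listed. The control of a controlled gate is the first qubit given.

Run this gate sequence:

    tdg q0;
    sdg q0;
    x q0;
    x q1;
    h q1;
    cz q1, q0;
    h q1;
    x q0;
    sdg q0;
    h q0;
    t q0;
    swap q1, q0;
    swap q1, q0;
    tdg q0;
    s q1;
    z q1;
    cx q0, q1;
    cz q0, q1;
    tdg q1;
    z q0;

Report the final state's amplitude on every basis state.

The resulting statevector has amplitude sqrt(2)/2 on |00>, 0 on |01>, 0 on |10>, -sqrt(2)*exp(3*I*pi/4)/2 on |11>.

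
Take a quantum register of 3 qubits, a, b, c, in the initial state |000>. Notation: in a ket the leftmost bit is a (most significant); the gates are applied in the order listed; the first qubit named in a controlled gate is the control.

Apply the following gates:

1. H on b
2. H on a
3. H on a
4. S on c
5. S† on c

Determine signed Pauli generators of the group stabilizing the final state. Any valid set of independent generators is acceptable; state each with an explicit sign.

The final state is stabilized by the group generated by +IXI, +ZII, +IIZ; other independent generating sets are equally valid.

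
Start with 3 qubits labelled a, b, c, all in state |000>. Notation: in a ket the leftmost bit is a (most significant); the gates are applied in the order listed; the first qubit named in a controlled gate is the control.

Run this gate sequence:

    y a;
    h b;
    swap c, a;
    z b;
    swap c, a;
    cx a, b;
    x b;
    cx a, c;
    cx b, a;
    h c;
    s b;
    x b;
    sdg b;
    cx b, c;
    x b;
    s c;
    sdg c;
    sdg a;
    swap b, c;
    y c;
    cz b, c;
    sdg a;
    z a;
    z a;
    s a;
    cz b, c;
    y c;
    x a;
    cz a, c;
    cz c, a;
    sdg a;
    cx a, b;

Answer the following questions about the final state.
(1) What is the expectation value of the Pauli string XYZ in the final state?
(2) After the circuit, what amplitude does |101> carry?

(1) In the final state, XYZ has expectation 0.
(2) The amplitude on |101> is I/2.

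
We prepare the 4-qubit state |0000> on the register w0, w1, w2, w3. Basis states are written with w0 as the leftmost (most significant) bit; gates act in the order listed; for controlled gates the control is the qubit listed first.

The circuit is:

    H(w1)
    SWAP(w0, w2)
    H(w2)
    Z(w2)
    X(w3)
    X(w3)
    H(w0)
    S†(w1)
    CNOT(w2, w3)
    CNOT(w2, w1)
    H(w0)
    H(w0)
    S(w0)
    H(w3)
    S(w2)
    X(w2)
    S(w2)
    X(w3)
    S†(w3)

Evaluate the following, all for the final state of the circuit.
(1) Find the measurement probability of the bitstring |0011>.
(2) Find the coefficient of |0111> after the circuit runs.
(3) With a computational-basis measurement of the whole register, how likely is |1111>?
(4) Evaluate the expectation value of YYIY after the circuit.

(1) Outcome |0011> occurs with probability 1/16. Key observation: gates 11-12 undo each other exactly, leaving only the rest of the circuit to track.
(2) The amplitude on |0111> is -I/4.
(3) Outcome |1111> occurs with probability 1/16.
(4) The observable YYIY averages to 1.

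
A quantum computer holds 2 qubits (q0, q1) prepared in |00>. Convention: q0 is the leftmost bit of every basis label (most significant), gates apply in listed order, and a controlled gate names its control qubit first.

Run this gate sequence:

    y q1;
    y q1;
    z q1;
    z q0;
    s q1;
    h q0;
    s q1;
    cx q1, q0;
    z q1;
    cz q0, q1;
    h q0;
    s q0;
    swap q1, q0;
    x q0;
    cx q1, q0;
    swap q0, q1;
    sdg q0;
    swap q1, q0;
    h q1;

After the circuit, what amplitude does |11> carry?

|11> carries amplitude sqrt(2)/2 in the final state.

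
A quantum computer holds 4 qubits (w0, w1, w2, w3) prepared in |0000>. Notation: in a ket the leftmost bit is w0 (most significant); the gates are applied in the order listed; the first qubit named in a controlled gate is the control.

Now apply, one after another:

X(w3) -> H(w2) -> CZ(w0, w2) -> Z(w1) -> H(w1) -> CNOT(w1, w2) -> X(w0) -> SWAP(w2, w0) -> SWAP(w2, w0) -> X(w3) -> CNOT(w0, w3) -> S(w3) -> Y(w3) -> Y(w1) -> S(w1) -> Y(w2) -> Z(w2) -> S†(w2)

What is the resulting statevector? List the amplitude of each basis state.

The final amplitudes are -1/2 on |1000>, I/2 on |1010>, I/2 on |1100>, 1/2 on |1110>, and 0 on every other basis state. Key observation: steps 8-9 multiply out to the identity, so the circuit reduces to the remaining gates.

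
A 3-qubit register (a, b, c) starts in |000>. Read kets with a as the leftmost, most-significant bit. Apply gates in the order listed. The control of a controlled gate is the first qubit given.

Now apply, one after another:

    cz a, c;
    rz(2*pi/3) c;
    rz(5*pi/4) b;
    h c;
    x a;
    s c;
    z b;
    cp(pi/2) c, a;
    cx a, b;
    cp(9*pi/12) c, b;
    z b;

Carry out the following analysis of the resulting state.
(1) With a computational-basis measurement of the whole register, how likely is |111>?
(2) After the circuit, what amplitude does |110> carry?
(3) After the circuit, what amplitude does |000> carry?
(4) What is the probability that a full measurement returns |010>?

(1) The probability of measuring |111> is 1/2.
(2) The final state's coefficient on |110> equals sqrt(2)*exp(I*pi/24)/2.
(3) |000> carries amplitude 0 in the final state.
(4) A full measurement returns |010> with probability 0.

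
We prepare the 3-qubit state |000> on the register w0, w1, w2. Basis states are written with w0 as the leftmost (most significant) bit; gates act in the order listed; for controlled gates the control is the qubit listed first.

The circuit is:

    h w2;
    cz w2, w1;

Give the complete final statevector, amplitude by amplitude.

The resulting statevector has amplitude sqrt(2)/2 on |000>, sqrt(2)/2 on |001>, and 0 on every other basis state.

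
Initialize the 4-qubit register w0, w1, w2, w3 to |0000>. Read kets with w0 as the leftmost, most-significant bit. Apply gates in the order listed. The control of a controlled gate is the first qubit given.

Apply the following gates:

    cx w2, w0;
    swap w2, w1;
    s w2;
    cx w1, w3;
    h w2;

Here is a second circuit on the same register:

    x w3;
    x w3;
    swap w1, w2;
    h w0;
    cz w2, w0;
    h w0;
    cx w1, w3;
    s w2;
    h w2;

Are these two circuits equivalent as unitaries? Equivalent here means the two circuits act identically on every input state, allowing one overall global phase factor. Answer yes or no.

No: there is an input state on which the two circuits produce genuinely different outputs (not merely differing by a phase).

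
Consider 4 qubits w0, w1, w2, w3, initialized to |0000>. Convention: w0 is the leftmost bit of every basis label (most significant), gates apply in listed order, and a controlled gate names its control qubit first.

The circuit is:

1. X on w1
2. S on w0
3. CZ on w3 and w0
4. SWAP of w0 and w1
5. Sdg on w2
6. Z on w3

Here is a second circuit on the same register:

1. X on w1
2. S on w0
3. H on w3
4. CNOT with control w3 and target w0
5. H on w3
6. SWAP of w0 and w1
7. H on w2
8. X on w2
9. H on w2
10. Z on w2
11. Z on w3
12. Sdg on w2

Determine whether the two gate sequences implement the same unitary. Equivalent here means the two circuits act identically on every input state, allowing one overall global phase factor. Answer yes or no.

No, they are not equivalent — no single phase factor reconciles the two unitaries.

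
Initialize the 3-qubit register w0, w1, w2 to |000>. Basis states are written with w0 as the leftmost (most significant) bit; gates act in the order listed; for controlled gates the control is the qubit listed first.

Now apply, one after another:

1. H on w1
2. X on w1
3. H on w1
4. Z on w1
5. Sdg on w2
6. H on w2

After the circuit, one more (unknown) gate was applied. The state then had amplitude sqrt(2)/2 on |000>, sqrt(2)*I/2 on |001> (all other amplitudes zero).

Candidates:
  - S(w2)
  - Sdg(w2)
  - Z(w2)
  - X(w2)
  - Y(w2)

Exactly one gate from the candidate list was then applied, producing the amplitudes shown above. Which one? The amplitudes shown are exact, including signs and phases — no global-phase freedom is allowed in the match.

The applied gate was S(w2). Key observation: gates 1-4 undo each other exactly, leaving only the rest of the circuit to track.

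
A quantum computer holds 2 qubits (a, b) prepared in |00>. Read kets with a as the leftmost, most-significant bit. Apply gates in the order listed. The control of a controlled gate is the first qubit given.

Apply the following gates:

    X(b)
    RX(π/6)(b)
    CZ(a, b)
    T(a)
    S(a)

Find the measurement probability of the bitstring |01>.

Outcome |01> occurs with probability sqrt(3)/4 + 1/2.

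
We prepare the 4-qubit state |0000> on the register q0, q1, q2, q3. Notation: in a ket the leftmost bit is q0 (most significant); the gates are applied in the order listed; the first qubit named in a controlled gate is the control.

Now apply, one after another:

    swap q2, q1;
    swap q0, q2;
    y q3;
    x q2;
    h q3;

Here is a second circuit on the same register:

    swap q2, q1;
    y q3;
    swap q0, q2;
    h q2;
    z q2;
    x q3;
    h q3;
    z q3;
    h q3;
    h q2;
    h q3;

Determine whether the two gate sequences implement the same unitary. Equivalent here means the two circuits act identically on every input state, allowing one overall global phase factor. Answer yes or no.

Yes, they are equivalent — the unitaries differ by at most a global phase.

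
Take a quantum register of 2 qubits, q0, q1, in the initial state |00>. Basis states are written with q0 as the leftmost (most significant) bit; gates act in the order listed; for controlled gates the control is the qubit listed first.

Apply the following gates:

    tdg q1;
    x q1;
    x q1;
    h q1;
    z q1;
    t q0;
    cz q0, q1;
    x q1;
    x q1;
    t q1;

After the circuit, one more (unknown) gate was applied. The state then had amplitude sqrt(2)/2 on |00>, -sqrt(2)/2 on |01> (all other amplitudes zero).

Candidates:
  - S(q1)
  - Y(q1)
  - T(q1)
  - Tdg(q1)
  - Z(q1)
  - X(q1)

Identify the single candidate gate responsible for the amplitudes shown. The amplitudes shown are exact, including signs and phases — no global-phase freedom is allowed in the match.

The unique candidate consistent with the amplitudes is Tdg(q1).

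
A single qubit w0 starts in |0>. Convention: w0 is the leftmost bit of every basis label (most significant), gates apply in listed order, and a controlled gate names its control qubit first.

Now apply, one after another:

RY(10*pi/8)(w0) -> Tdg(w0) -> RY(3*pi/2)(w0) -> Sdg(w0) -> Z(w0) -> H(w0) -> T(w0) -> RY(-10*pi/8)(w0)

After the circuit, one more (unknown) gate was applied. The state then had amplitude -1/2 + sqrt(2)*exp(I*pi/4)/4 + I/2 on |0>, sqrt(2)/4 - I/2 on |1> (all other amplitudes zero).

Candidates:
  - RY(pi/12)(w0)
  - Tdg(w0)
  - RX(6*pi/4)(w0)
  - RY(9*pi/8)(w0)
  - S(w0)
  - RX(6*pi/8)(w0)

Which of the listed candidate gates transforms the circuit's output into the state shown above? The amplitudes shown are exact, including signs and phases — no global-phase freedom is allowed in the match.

The unique candidate consistent with the amplitudes is Tdg(w0).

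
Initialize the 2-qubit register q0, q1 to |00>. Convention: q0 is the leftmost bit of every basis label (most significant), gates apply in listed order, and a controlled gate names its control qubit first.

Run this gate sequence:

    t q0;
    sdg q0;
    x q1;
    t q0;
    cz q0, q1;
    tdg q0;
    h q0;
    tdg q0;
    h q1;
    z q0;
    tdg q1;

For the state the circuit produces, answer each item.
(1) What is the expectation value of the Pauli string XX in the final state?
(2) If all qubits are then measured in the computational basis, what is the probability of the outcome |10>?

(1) In the final state, XX has expectation 1/2.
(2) The probability of measuring |10> is 1/4.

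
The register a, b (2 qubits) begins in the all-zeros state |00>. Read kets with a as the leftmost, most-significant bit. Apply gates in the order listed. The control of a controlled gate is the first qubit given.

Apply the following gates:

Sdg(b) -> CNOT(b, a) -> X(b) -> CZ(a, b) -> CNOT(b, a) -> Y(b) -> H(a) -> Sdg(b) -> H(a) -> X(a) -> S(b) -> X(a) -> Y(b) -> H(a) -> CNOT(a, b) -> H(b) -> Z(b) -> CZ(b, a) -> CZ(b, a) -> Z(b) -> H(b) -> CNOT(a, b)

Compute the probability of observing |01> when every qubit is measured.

The probability of measuring |01> is 1/2.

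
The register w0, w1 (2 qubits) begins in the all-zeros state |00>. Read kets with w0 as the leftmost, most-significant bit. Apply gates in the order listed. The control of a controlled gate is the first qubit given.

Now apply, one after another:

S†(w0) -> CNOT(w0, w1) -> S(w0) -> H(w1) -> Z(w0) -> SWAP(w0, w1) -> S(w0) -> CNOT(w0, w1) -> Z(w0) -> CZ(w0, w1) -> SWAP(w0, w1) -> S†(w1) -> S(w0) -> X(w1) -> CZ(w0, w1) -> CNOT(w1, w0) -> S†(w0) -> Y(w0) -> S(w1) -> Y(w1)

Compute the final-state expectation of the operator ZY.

The observable ZY averages to 0.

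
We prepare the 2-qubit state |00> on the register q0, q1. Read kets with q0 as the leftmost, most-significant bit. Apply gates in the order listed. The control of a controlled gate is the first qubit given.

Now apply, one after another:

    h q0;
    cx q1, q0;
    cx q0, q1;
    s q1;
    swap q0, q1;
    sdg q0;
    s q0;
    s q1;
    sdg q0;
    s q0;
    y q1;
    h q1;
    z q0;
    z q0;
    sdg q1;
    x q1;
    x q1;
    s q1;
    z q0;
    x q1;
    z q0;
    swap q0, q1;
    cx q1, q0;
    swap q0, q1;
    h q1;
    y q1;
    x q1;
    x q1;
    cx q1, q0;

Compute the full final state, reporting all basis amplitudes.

The resulting statevector has amplitude -sqrt(2)/2 on |00>, -sqrt(2)/2 on |01>, 0 on |10>, 0 on |11>. Key observation: gates 14-19 undo each other exactly, leaving only the rest of the circuit to track.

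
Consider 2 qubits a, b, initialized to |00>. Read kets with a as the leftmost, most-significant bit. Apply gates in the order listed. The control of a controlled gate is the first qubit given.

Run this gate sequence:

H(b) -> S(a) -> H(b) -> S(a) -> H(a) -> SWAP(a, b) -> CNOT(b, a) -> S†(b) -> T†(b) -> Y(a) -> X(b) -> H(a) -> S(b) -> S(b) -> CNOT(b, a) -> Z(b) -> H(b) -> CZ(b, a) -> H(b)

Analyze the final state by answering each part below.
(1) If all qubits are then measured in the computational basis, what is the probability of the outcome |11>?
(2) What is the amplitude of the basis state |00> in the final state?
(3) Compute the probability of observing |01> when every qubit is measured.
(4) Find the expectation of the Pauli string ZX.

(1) The probability of measuring |11> is 1/4.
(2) The amplitude on |00> is exp(3*I*pi/4)/2.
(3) A full measurement returns |01> with probability 1/4.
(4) In the final state, ZX has expectation -sqrt(2)/2.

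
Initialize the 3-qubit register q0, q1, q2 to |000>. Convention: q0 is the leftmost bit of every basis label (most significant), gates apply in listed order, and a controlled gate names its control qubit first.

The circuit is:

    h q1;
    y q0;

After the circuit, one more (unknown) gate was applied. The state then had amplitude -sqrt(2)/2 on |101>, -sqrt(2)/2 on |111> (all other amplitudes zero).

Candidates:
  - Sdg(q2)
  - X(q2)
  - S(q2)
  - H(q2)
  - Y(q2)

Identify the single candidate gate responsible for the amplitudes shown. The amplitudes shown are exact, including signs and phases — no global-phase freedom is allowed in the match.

It was Y(q2) that produced the state shown.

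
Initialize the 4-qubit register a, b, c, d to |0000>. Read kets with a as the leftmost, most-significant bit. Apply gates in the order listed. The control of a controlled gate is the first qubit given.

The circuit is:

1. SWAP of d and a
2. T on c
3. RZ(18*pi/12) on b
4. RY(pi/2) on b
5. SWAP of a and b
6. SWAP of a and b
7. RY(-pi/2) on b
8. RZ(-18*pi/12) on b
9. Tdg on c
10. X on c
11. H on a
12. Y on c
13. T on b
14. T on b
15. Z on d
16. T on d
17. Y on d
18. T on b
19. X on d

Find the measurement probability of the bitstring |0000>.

Outcome |0000> occurs with probability 1/2. Key observation: gates 2-9 undo each other exactly, leaving only the rest of the circuit to track.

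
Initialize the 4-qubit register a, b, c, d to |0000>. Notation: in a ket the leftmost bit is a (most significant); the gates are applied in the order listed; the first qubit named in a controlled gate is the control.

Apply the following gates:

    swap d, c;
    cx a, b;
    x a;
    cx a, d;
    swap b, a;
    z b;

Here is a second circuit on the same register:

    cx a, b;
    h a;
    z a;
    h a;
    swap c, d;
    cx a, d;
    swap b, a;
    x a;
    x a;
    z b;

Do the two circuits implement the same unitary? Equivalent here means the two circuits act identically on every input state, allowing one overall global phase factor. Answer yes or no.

Yes — the two circuits implement the same unitary up to a global phase.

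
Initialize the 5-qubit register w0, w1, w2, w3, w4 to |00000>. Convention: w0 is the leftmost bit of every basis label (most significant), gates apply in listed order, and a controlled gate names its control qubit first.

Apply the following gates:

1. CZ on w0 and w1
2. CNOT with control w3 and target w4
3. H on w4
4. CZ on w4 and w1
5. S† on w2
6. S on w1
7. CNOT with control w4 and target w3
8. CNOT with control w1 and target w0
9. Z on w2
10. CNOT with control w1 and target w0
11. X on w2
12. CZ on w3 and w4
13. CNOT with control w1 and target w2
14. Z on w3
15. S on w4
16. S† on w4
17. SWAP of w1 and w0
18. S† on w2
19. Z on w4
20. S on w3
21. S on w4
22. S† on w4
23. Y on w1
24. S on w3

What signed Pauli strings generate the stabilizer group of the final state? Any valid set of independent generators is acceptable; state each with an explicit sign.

The final state is stabilized by the group generated by +IIIXX, +ZIIII, -IZIII, -IIZII, +IIIZZ; other independent generating sets are equally valid. Key observation: the block from step 15 through step 16 cancels to the identity and can be dropped.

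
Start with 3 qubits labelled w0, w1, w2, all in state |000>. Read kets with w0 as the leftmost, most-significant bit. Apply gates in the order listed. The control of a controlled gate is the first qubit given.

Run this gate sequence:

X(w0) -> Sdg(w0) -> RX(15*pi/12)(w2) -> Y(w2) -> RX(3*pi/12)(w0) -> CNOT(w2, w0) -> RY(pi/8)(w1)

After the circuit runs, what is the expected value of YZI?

The observable YZI averages to -sqrt(2)*sqrt(1/2 - sqrt(2)/4)*sqrt(sqrt(2)/4 + 1/2)*sin(pi/16)**2 + sqrt(2)*sqrt(1/2 - sqrt(2)/4)*sqrt(sqrt(2)/4 + 1/2)*cos(pi/16)**2.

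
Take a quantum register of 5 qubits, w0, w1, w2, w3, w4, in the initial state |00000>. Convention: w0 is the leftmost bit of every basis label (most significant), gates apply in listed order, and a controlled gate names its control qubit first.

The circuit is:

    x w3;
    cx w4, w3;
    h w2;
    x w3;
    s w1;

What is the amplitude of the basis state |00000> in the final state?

The final state's coefficient on |00000> equals sqrt(2)/2.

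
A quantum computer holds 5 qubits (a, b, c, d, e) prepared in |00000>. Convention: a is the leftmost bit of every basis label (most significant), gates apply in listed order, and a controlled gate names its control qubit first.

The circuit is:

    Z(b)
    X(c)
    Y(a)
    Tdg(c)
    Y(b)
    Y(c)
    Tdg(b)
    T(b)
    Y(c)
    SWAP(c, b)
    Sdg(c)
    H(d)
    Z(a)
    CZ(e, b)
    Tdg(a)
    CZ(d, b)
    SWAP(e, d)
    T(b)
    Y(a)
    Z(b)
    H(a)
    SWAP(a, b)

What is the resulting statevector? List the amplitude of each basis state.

The resulting statevector has amplitude -exp(3*I*pi/4)/2 on |10100>, exp(3*I*pi/4)/2 on |10101>, -exp(3*I*pi/4)/2 on |11100>, exp(3*I*pi/4)/2 on |11101>, and 0 on every other basis state.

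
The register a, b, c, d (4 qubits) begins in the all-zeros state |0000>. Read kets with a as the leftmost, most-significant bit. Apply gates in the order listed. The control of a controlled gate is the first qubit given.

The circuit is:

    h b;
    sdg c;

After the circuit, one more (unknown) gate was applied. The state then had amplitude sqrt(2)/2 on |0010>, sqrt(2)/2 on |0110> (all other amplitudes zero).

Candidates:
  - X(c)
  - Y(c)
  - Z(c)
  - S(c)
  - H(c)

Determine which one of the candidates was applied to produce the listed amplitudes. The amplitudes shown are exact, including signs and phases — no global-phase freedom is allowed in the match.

The unique candidate consistent with the amplitudes is X(c).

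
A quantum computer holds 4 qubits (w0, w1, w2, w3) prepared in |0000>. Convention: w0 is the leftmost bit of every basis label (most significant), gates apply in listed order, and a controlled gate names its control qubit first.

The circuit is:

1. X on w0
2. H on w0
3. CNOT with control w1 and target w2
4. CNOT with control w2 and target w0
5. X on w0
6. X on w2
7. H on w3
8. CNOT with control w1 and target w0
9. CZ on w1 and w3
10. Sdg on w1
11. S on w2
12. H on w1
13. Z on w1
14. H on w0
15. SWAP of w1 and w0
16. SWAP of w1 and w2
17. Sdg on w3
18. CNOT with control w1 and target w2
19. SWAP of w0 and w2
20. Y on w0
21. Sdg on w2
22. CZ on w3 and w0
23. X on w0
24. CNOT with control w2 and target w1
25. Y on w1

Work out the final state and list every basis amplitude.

After the circuit, the state carries amplitude -I/2 on |0000>, 1/2 on |0001>, -1/2 on |0110>, -I/2 on |0111>, and 0 on every other basis state.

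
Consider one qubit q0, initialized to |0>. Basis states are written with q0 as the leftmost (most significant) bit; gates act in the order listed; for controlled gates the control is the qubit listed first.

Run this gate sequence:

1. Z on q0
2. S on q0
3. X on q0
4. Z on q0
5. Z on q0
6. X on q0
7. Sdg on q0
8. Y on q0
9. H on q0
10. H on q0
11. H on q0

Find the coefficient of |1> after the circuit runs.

|1> carries amplitude -sqrt(2)*I/2 in the final state. Key observation: gates 2-7 undo each other exactly, leaving only the rest of the circuit to track.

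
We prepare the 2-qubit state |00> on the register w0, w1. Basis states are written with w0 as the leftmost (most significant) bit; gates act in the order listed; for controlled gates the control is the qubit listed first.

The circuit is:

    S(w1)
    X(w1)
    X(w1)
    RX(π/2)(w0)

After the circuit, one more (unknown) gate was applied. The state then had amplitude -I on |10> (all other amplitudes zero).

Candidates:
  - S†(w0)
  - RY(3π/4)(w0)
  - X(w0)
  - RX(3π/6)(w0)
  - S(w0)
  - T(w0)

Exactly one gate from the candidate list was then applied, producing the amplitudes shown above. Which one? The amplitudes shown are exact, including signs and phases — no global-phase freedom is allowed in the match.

It was RX(3π/6)(w0) that produced the state shown.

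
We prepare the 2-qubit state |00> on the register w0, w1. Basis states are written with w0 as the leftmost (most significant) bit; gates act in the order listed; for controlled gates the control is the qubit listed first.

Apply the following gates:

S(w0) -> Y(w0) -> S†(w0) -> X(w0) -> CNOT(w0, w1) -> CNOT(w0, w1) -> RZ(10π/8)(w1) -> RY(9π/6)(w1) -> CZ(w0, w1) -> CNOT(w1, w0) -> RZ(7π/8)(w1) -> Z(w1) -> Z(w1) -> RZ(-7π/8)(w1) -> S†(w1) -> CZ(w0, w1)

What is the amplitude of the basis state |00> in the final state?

The final state's coefficient on |00> equals sqrt(2)*exp(3*I*pi/8)/2.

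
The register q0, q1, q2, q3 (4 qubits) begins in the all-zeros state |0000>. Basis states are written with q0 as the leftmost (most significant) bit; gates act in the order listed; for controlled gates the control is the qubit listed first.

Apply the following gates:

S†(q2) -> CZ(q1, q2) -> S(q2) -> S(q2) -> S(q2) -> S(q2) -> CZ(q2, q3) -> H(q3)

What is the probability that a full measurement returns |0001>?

The probability of measuring |0001> is 1/2. Key observation: steps 3-6 multiply out to the identity, so the circuit reduces to the remaining gates.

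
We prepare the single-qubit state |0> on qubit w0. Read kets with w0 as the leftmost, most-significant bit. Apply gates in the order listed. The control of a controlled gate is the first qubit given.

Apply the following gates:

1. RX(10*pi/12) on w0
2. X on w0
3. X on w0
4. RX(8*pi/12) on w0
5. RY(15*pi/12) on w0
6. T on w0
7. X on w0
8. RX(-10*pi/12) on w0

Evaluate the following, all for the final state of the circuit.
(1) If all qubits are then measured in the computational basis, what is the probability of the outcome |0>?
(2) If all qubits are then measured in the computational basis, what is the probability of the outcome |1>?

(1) A full measurement returns |0> with probability sqrt(2)/8 + 1/2.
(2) Outcome |1> occurs with probability 1/2 - sqrt(2)/8.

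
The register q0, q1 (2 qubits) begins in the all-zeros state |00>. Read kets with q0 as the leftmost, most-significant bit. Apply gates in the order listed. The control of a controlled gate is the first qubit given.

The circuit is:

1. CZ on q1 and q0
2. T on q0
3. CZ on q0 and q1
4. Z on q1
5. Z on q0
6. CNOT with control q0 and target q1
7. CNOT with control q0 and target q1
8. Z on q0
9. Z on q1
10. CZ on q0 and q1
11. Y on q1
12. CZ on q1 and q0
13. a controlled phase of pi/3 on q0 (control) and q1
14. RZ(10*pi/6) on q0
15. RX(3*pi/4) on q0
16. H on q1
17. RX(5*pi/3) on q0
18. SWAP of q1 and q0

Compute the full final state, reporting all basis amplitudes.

The resulting statevector has amplitude (sqrt(12 - 6*sqrt(2))/8 + sqrt(2*sqrt(2) + 4)/8)*exp(2*I*pi/3) on |00>, (-sqrt(4 - 2*sqrt(2))/8 + sqrt(6*sqrt(2) + 12)/8)*exp(I*pi/6) on |01>, (-sqrt(2*sqrt(2) + 4)/8 - sqrt(12 - 6*sqrt(2))/8)*exp(2*I*pi/3) on |10>, (-sqrt(6*sqrt(2) + 12)/8 + sqrt(4 - 2*sqrt(2))/8)*exp(I*pi/6) on |11>. Key observation: the block from step 3 through step 10 cancels to the identity and can be dropped.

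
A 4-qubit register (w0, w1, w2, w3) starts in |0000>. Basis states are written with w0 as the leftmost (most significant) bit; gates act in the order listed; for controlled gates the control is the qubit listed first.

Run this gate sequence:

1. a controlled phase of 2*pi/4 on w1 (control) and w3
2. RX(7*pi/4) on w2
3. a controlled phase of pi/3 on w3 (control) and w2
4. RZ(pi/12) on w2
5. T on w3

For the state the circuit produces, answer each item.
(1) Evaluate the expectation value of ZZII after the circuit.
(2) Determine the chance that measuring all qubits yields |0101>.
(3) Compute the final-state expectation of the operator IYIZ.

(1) In the final state, ZZII has expectation 1.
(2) The probability of measuring |0101> is 0.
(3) The observable IYIZ averages to 0.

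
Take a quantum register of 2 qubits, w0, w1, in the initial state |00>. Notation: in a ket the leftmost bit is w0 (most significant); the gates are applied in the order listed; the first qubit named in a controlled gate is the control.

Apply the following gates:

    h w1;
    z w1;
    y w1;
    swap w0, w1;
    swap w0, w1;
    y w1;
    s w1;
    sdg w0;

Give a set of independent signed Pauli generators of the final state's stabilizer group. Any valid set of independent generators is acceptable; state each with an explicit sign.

The final state is stabilized by the group generated by -IY, +ZI; other independent generating sets are equally valid.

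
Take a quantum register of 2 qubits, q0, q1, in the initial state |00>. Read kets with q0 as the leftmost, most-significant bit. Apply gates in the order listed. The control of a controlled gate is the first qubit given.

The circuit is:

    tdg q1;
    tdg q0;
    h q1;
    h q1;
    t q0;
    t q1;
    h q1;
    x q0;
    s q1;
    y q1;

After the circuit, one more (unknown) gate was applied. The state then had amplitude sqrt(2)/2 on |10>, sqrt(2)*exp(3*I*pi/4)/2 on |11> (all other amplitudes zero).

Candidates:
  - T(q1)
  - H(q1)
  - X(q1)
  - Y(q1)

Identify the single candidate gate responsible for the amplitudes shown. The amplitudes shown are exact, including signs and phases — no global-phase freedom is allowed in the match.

The unique candidate consistent with the amplitudes is T(q1). Key observation: the block from step 1 through step 6 cancels to the identity and can be dropped.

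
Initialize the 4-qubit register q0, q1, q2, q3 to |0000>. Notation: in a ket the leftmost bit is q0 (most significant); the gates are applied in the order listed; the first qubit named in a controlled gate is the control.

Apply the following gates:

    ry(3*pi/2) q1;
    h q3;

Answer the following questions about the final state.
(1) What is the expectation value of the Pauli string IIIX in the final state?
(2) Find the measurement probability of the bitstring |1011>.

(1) In the final state, IIIX has expectation 1.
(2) A full measurement returns |1011> with probability 0.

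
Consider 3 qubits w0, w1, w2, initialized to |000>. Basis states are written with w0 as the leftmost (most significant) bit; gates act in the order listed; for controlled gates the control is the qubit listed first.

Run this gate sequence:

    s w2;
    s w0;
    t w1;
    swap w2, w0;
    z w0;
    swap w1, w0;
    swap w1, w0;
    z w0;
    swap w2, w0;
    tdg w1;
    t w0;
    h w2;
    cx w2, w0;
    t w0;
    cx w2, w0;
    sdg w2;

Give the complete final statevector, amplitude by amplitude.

The final amplitudes are sqrt(2)/2 on |000>, -sqrt(2)*exp(3*I*pi/4)/2 on |001>, and 0 on every other basis state. Key observation: steps 3-10 multiply out to the identity, so the circuit reduces to the remaining gates.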